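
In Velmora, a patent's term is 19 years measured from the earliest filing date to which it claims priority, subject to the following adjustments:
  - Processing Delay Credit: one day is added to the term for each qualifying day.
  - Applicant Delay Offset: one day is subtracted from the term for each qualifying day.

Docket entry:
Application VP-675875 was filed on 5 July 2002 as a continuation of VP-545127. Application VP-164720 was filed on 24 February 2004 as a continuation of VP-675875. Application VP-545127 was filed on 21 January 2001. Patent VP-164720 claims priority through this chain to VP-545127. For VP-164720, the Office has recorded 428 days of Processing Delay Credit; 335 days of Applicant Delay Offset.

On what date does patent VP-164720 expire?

Earliest priority filing: 21 January 2001.
Base term: 21 January 2001 + 19 years → 21 January 2020.
Processing Delay Credit: +428 days → 24 March 2021.
Applicant Delay Offset: −335 days → 23 April 2020.

April 23, 2020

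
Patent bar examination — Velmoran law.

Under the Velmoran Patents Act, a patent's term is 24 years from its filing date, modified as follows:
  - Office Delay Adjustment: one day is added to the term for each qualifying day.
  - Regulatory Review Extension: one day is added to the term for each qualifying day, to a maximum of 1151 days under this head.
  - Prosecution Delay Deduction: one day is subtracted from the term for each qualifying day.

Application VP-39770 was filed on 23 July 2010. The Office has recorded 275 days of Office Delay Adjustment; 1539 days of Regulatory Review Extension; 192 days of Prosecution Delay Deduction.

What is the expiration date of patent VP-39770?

2037-12-08

Base term: filing date + 24 years → 23 July 2034.
Office Delay Adjustment: +275 days → 24 April 2035.
Regulatory Review Extension: 1539 days claimed exceeds the 1151-day cap, so +1151 days → 18 June 2038.
Prosecution Delay Deduction: −192 days → 8 December 2037.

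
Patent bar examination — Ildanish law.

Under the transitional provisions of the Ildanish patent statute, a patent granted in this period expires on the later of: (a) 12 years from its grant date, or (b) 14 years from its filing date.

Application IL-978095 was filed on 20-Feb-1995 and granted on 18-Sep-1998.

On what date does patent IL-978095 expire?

September 18, 2010

(a) grant + 12 years → 18 September 2010.
(b) filing + 14 years → 20 February 2009.
Later of the two: 18 September 2010.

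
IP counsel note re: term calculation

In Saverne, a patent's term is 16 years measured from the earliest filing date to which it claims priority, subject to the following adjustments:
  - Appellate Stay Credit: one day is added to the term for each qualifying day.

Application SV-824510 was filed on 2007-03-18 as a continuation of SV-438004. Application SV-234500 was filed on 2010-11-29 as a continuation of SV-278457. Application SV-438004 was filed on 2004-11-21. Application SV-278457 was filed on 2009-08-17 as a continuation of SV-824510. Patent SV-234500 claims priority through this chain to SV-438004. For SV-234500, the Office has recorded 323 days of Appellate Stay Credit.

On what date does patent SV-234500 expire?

Earliest priority filing: 21 November 2004.
Base term: 21 November 2004 + 16 years → 21 November 2020.
Appellate Stay Credit: +323 days → 10 October 2021.

October 10, 2021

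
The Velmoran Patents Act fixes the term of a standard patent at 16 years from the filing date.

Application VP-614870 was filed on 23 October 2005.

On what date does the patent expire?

2021-10-23

Filing date + 16 years → 23 October 2021.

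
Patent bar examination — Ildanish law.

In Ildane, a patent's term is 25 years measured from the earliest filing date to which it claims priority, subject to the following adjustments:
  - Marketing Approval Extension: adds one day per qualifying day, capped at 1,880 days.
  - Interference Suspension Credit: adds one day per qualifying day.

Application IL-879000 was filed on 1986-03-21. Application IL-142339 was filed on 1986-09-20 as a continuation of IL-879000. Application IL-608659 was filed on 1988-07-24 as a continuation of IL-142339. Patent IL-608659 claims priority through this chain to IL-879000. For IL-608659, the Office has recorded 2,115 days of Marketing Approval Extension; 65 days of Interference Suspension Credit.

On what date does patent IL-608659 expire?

July 17, 2016

Earliest priority filing: 21 March 1986.
Base term: 21 March 1986 + 25 years → 21 March 2011.
Marketing Approval Extension: 2115 days claimed exceeds the 1880-day cap, so +1880 days → 13 May 2016.
Interference Suspension Credit: +65 days → 17 July 2016.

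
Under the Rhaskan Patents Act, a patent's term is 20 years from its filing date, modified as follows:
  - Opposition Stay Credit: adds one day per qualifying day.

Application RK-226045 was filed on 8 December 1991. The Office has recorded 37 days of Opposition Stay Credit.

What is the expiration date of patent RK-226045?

2012-01-14

Base term: filing date + 20 years → 8 December 2011.
Opposition Stay Credit: +37 days → 14 January 2012.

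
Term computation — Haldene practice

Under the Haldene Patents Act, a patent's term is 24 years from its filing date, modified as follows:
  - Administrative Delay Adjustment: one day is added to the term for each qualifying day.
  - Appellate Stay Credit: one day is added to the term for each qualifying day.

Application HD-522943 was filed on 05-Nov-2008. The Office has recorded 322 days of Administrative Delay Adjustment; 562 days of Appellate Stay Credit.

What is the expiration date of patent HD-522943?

April 8, 2035

Base term: filing date + 24 years → 5 November 2032.
Administrative Delay Adjustment: +322 days → 23 September 2033.
Appellate Stay Credit: +562 days → 8 April 2035.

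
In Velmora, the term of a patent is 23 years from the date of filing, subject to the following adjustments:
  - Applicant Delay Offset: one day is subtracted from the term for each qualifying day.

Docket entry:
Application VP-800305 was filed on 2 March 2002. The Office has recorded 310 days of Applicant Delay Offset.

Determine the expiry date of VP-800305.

2024-04-26

Base term: filing date + 23 years → 2 March 2025.
Applicant Delay Offset: −310 days → 26 April 2024.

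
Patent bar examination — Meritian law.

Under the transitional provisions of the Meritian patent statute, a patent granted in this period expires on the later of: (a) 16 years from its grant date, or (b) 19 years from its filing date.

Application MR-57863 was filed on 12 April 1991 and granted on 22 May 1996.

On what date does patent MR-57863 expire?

(a) grant + 16 years → 22 May 2012.
(b) filing + 19 years → 12 April 2010.
Later of the two: 22 May 2012.

May 22, 2012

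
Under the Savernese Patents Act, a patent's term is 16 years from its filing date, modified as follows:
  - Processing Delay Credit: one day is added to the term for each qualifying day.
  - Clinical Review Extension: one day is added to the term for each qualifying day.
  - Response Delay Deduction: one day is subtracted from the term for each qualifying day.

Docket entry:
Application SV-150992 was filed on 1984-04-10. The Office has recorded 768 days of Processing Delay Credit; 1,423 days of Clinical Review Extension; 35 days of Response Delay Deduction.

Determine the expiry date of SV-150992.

2006-03-06

Base term: filing date + 16 years → 10 April 2000.
Processing Delay Credit: +768 days → 18 May 2002.
Clinical Review Extension: +1423 days → 10 April 2006.
Response Delay Deduction: −35 days → 6 March 2006.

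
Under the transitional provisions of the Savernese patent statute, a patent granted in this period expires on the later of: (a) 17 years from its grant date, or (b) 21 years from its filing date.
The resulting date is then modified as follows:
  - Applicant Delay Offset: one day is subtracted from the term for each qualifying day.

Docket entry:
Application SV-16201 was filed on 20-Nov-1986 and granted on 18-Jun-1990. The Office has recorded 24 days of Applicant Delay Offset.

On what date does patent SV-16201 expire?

October 27, 2007

(a) grant + 17 years → 18 June 2007.
(b) filing + 21 years → 20 November 2007.
Later of the two: 20 November 2007.
Applicant Delay Offset: −24 days → 27 October 2007.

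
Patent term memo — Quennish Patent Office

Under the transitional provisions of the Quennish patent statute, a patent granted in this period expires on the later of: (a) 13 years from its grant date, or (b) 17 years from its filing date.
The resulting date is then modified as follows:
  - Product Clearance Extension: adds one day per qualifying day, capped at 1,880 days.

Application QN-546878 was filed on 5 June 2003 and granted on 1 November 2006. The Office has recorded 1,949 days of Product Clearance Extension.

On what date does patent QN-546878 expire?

July 29, 2025

(a) grant + 13 years → 1 November 2019.
(b) filing + 17 years → 5 June 2020.
Later of the two: 5 June 2020.
Product Clearance Extension: 1949 days claimed exceeds the 1880-day cap, so +1880 days → 29 July 2025.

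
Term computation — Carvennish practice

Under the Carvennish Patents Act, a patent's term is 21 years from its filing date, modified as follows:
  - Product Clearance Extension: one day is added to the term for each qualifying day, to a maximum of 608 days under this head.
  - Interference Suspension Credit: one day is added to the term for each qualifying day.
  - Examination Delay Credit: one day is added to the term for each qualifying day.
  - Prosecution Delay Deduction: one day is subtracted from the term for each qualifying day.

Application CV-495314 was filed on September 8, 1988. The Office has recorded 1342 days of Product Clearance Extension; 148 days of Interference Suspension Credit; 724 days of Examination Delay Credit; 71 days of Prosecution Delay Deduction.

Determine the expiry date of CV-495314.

Base term: filing date + 21 years → 8 September 2009.
Product Clearance Extension: 1342 days claimed exceeds the 608-day cap, so +608 days → 9 May 2011.
Interference Suspension Credit: +148 days → 4 October 2011.
Examination Delay Credit: +724 days → 27 September 2013.
Prosecution Delay Deduction: −71 days → 18 July 2013.

July 18, 2013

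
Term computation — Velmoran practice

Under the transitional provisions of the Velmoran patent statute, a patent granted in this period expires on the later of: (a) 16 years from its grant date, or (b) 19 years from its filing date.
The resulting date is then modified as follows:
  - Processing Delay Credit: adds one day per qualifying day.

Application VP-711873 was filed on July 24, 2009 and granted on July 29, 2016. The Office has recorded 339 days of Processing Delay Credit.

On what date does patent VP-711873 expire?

July 3, 2033

(a) grant + 16 years → 29 July 2032.
(b) filing + 19 years → 24 July 2028.
Later of the two: 29 July 2032.
Processing Delay Credit: +339 days → 3 July 2033.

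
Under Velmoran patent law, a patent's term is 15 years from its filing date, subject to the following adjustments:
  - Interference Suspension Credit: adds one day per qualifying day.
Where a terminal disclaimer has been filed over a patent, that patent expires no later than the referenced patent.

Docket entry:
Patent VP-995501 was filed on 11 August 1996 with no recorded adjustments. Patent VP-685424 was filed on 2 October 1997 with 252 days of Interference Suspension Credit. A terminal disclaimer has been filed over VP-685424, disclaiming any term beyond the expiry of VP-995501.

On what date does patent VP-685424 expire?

Natural term of VP-685424:
  Base: filing + 15 years → 2 October 2012.
  Interference Suspension Credit: +252 days → 11 June 2013.
Expiry of referenced patent VP-995501:
  Base: filing + 15 years → 11 August 2011.
Terminal disclaimer: VP-685424 expires on the earlier of 11 June 2013 and 11 August 2011.

2011-08-11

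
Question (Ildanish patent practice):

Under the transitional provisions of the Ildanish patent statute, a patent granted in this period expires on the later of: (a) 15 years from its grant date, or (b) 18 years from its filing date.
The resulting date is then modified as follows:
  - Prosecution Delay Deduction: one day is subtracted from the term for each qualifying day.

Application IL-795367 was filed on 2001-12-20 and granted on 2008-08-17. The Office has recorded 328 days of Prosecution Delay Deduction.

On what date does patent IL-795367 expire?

(a) grant + 15 years → 17 August 2023.
(b) filing + 18 years → 20 December 2019.
Later of the two: 17 August 2023.
Prosecution Delay Deduction: −328 days → 23 September 2022.

September 23, 2022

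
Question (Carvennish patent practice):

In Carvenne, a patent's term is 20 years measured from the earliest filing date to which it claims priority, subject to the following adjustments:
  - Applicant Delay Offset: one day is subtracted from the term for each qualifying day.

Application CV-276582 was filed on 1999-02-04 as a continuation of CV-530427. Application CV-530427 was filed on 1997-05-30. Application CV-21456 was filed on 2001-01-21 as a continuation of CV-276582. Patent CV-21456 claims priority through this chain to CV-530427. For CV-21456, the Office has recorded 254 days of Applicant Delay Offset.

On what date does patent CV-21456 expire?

Earliest priority filing: 30 May 1997.
Base term: 30 May 1997 + 20 years → 30 May 2017.
Applicant Delay Offset: −254 days → 18 September 2016.

September 18, 2016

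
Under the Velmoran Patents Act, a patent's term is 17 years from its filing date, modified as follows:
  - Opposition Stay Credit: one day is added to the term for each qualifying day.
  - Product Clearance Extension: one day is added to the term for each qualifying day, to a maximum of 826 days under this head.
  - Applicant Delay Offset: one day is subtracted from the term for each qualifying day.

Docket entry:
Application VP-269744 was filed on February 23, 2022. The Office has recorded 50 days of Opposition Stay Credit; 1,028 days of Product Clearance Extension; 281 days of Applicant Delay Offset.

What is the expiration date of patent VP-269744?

Base term: filing date + 17 years → 23 February 2039.
Opposition Stay Credit: +50 days → 14 April 2039.
Product Clearance Extension: 1028 days claimed exceeds the 826-day cap, so +826 days → 18 July 2041.
Applicant Delay Offset: −281 days → 10 October 2040.

October 10, 2040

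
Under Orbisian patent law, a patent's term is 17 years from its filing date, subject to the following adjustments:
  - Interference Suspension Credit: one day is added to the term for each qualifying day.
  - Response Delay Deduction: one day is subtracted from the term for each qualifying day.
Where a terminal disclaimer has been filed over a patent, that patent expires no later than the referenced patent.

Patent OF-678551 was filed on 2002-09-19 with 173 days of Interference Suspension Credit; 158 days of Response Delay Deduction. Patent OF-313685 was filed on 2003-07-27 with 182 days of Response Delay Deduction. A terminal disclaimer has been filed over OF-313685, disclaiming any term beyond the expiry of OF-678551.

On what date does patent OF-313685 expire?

October 4, 2019

Natural term of OF-313685:
  Base: filing + 17 years → 27 July 2020.
  Response Delay Deduction: −182 days → 27 January 2020.
Expiry of referenced patent OF-678551:
  Base: filing + 17 years → 19 September 2019.
  Interference Suspension Credit: +173 days → 10 March 2020.
  Response Delay Deduction: −158 days → 4 October 2019.
Terminal disclaimer: OF-313685 expires on the earlier of 27 January 2020 and 4 October 2019.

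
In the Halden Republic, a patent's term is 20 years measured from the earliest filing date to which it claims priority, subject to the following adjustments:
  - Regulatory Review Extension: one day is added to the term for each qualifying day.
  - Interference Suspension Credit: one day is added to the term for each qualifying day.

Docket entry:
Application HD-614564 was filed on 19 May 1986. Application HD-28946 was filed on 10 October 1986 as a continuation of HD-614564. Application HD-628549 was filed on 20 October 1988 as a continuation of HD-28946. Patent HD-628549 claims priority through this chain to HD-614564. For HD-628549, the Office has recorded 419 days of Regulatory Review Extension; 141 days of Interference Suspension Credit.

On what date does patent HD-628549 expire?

2007-11-30

Earliest priority filing: 19 May 1986.
Base term: 19 May 1986 + 20 years → 19 May 2006.
Regulatory Review Extension: +419 days → 12 July 2007.
Interference Suspension Credit: +141 days → 30 November 2007.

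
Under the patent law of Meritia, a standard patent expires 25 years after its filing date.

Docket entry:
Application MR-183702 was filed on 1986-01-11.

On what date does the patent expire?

January 11, 2011

Filing date + 25 years → 11 January 2011.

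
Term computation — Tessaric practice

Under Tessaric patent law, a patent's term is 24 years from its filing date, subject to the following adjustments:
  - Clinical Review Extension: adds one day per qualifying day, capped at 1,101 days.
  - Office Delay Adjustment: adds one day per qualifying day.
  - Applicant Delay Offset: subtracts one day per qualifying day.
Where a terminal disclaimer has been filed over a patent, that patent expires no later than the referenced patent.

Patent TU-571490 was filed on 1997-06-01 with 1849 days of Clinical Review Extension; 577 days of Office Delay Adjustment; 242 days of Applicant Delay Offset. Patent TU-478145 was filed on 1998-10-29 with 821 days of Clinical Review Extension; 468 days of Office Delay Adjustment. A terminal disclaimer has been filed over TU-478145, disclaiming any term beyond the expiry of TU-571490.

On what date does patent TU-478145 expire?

Natural term of TU-478145:
  Base: filing + 24 years → 29 October 2022.
  Clinical Review Extension: 821 days (within the 1101-day cap) → +821 days → 27 January 2025.
  Office Delay Adjustment: +468 days → 10 May 2026.
Expiry of referenced patent TU-571490:
  Base: filing + 24 years → 1 June 2021.
  Clinical Review Extension: 1849 days claimed exceeds the 1101-day cap, so +1101 days → 6 June 2024.
  Office Delay Adjustment: +577 days → 4 January 2026.
  Applicant Delay Offset: −242 days → 7 May 2025.
Terminal disclaimer: TU-478145 expires on the earlier of 10 May 2026 and 7 May 2025.

2025-05-07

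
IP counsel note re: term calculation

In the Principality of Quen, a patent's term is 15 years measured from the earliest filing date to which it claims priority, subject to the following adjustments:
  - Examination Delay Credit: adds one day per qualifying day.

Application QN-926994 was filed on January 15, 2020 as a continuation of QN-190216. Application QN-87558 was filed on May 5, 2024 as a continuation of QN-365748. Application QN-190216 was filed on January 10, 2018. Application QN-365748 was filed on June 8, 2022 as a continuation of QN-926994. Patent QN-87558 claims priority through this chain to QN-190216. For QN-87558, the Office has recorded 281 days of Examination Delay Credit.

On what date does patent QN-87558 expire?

Earliest priority filing: 10 January 2018.
Base term: 10 January 2018 + 15 years → 10 January 2033.
Examination Delay Credit: +281 days → 18 October 2033.

October 18, 2033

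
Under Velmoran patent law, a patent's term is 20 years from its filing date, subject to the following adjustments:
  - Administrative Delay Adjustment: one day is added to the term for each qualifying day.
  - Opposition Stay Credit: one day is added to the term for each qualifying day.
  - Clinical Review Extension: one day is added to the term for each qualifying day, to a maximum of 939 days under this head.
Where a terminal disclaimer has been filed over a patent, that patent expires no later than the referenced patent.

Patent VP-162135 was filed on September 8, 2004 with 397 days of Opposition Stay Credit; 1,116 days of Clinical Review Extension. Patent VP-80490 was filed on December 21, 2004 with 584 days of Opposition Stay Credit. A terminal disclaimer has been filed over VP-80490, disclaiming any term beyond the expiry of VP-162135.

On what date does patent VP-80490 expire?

Natural term of VP-80490:
  Base: filing + 20 years → 21 December 2024.
  Opposition Stay Credit: +584 days → 28 July 2026.
Expiry of referenced patent VP-162135:
  Base: filing + 20 years → 8 September 2024.
  Opposition Stay Credit: +397 days → 10 October 2025.
  Clinical Review Extension: 1116 days claimed exceeds the 939-day cap, so +939 days → 6 May 2028.
Terminal disclaimer: VP-80490 expires on the earlier of 28 July 2026 and 6 May 2028.

July 28, 2026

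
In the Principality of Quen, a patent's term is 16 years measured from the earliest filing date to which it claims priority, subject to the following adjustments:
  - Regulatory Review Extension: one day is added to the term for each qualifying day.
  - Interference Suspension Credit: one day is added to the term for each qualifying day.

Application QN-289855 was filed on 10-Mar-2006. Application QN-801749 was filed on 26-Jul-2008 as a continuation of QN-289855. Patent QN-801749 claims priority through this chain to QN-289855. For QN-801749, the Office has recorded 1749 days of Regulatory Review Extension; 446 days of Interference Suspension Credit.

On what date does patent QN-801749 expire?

Earliest priority filing: 10 March 2006.
Base term: 10 March 2006 + 16 years → 10 March 2022.
Regulatory Review Extension: +1749 days → 23 December 2026.
Interference Suspension Credit: +446 days → 13 March 2028.

March 13, 2028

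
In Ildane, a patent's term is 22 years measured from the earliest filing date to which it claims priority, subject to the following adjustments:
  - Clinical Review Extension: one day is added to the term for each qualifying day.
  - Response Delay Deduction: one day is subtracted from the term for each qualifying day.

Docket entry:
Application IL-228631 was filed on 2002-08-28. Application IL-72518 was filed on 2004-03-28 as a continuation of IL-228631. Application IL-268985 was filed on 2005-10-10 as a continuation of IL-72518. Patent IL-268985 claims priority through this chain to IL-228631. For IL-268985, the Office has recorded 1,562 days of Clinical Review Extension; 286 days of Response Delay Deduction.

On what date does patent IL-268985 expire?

February 25, 2028

Earliest priority filing: 28 August 2002.
Base term: 28 August 2002 + 22 years → 28 August 2024.
Clinical Review Extension: +1562 days → 7 December 2028.
Response Delay Deduction: −286 days → 25 February 2028.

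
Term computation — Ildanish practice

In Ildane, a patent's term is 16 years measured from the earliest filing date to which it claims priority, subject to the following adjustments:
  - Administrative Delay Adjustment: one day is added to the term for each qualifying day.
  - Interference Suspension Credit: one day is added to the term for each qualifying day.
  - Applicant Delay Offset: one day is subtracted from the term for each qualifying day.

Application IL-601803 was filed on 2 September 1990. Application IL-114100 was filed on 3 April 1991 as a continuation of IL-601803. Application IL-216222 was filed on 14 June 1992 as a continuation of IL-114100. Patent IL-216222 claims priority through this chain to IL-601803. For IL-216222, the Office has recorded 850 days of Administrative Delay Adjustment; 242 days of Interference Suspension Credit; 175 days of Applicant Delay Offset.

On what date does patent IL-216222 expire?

2009-03-07

Earliest priority filing: 2 September 1990.
Base term: 2 September 1990 + 16 years → 2 September 2006.
Administrative Delay Adjustment: +850 days → 30 December 2008.
Interference Suspension Credit: +242 days → 29 August 2009.
Applicant Delay Offset: −175 days → 7 March 2009.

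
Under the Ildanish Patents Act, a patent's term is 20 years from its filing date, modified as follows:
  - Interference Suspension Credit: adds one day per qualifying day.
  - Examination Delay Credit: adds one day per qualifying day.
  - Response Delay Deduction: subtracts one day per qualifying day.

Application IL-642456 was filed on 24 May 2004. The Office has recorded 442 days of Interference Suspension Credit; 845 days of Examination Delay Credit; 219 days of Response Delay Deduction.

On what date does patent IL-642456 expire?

Base term: filing date + 20 years → 24 May 2024.
Interference Suspension Credit: +442 days → 9 August 2025.
Examination Delay Credit: +845 days → 2 December 2027.
Response Delay Deduction: −219 days → 27 April 2027.

2027-04-27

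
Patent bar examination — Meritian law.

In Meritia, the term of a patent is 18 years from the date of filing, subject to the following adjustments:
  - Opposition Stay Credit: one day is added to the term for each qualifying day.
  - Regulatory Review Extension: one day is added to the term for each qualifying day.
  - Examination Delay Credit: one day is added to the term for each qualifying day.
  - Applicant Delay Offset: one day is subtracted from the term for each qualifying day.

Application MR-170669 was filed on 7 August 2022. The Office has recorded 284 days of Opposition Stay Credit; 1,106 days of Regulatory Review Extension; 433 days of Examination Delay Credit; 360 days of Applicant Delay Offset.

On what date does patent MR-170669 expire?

August 9, 2044

Base term: filing date + 18 years → 7 August 2040.
Opposition Stay Credit: +284 days → 18 May 2041.
Regulatory Review Extension: +1106 days → 28 May 2044.
Examination Delay Credit: +433 days → 4 August 2045.
Applicant Delay Offset: −360 days → 9 August 2044.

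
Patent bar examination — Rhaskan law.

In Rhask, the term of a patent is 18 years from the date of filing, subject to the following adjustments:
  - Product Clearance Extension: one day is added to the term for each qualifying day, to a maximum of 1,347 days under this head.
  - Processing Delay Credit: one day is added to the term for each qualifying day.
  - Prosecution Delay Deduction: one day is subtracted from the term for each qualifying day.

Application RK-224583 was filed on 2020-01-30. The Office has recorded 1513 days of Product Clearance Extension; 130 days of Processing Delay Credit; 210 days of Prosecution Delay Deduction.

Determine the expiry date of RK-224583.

Base term: filing date + 18 years → 30 January 2038.
Product Clearance Extension: 1513 days claimed exceeds the 1347-day cap, so +1347 days → 8 October 2041.
Processing Delay Credit: +130 days → 15 February 2042.
Prosecution Delay Deduction: −210 days → 20 July 2041.

July 20, 2041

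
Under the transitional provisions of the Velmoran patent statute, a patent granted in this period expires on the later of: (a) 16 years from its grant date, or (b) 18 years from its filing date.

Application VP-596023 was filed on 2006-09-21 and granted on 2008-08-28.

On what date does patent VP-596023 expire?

September 21, 2024

(a) grant + 16 years → 28 August 2024.
(b) filing + 18 years → 21 September 2024.
Later of the two: 21 September 2024.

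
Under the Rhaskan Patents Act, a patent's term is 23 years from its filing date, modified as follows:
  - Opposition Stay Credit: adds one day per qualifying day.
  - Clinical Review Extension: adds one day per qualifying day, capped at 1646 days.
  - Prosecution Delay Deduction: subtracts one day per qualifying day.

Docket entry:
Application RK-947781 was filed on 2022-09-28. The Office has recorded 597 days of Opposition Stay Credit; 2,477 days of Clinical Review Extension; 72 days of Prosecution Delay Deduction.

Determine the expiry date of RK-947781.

September 8, 2051

Base term: filing date + 23 years → 28 September 2045.
Opposition Stay Credit: +597 days → 18 May 2047.
Clinical Review Extension: 2477 days claimed exceeds the 1646-day cap, so +1646 days → 19 November 2051.
Prosecution Delay Deduction: −72 days → 8 September 2051.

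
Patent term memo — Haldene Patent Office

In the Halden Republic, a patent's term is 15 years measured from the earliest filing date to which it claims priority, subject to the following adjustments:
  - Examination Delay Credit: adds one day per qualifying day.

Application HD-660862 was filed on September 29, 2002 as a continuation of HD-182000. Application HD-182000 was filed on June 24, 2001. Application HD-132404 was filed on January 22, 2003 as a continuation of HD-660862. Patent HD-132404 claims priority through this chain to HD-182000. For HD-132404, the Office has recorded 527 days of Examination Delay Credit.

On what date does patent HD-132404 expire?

2017-12-03

Earliest priority filing: 24 June 2001.
Base term: 24 June 2001 + 15 years → 24 June 2016.
Examination Delay Credit: +527 days → 3 December 2017.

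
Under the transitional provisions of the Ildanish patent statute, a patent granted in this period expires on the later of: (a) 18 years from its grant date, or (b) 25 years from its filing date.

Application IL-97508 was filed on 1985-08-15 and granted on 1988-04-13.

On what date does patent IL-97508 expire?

(a) grant + 18 years → 13 April 2006.
(b) filing + 25 years → 15 August 2010.
Later of the two: 15 August 2010.

August 15, 2010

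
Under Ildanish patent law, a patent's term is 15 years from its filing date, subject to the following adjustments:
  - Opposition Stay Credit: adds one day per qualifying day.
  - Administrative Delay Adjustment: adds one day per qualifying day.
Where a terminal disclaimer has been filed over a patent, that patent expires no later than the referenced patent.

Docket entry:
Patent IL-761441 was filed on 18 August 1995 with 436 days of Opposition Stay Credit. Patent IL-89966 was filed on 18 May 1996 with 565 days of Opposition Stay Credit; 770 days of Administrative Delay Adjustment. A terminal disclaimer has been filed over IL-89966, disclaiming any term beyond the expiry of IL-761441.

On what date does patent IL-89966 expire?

2011-10-28

Natural term of IL-89966:
  Base: filing + 15 years → 18 May 2011.
  Opposition Stay Credit: +565 days → 3 December 2012.
  Administrative Delay Adjustment: +770 days → 12 January 2015.
Expiry of referenced patent IL-761441:
  Base: filing + 15 years → 18 August 2010.
  Opposition Stay Credit: +436 days → 28 October 2011.
Terminal disclaimer: IL-89966 expires on the earlier of 12 January 2015 and 28 October 2011.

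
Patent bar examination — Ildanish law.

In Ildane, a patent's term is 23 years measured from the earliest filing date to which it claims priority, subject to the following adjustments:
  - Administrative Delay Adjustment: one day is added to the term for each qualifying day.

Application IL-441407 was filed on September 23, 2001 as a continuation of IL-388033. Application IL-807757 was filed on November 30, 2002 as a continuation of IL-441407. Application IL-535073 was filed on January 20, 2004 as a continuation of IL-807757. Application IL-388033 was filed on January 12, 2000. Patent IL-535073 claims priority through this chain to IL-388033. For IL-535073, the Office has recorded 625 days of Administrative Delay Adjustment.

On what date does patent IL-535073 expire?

2024-09-28

Earliest priority filing: 12 January 2000.
Base term: 12 January 2000 + 23 years → 12 January 2023.
Administrative Delay Adjustment: +625 days → 28 September 2024.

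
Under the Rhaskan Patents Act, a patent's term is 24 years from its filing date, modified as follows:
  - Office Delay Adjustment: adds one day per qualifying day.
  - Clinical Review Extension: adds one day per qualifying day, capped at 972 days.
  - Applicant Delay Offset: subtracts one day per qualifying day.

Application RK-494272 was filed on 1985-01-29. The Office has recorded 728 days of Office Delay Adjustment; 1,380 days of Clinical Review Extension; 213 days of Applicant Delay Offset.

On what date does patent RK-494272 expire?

February 24, 2013

Base term: filing date + 24 years → 29 January 2009.
Office Delay Adjustment: +728 days → 27 January 2011.
Clinical Review Extension: 1380 days claimed exceeds the 972-day cap, so +972 days → 25 September 2013.
Applicant Delay Offset: −213 days → 24 February 2013.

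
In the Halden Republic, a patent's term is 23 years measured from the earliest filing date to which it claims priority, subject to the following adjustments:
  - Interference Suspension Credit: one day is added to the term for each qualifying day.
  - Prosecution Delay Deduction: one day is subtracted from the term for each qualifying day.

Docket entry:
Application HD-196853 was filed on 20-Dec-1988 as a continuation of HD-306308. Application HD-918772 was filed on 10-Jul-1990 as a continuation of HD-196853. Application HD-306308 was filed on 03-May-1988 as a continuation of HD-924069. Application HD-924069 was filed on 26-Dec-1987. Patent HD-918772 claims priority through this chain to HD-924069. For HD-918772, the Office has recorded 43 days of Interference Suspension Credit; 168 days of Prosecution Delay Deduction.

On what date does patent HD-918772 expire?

Earliest priority filing: 26 December 1987.
Base term: 26 December 1987 + 23 years → 26 December 2010.
Interference Suspension Credit: +43 days → 7 February 2011.
Prosecution Delay Deduction: −168 days → 23 August 2010.

2010-08-23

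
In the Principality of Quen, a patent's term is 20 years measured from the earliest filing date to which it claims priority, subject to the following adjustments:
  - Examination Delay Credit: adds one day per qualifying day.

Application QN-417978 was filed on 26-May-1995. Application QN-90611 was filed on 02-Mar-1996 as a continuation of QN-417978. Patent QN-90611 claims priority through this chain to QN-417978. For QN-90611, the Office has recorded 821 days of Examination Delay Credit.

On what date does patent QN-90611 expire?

August 24, 2017

Earliest priority filing: 26 May 1995.
Base term: 26 May 1995 + 20 years → 26 May 2015.
Examination Delay Credit: +821 days → 24 August 2017.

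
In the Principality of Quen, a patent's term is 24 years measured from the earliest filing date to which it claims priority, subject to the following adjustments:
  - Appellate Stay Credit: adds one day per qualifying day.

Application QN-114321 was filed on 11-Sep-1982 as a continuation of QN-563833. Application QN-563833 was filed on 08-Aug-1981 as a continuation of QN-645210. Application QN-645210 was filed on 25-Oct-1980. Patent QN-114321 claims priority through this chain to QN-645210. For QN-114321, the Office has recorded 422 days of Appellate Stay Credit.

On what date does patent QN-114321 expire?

2005-12-21

Earliest priority filing: 25 October 1980.
Base term: 25 October 1980 + 24 years → 25 October 2004.
Appellate Stay Credit: +422 days → 21 December 2005.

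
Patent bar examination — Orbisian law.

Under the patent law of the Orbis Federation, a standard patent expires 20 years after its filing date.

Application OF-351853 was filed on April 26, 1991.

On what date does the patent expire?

Filing date + 20 years → 26 April 2011.

April 26, 2011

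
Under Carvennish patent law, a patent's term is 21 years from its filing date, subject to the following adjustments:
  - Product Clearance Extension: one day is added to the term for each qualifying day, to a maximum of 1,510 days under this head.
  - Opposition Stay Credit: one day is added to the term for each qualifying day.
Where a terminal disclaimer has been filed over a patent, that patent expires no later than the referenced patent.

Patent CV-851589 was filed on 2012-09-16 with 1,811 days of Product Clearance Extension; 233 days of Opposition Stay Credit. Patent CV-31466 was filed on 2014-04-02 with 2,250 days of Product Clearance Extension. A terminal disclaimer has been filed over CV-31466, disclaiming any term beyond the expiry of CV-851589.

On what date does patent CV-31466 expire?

Natural term of CV-31466:
  Base: filing + 21 years → 2 April 2035.
  Product Clearance Extension: 2250 days claimed exceeds the 1510-day cap, so +1510 days → 21 May 2039.
Expiry of referenced patent CV-851589:
  Base: filing + 21 years → 16 September 2033.
  Product Clearance Extension: 1811 days claimed exceeds the 1510-day cap, so +1510 days → 4 November 2037.
  Opposition Stay Credit: +233 days → 25 June 2038.
Terminal disclaimer: CV-31466 expires on the earlier of 21 May 2039 and 25 June 2038.

June 25, 2038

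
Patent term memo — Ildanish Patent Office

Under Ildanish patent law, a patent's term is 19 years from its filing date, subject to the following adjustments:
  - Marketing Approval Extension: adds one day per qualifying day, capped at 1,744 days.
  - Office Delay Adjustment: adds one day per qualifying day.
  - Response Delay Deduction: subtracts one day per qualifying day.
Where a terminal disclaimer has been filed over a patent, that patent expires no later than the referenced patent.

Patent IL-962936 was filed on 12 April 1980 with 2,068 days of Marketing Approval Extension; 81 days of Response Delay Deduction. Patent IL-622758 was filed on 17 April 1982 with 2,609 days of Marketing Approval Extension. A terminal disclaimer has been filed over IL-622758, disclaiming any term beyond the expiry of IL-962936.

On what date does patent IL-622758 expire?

October 31, 2003

Natural term of IL-622758:
  Base: filing + 19 years → 17 April 2001.
  Marketing Approval Extension: 2609 days claimed exceeds the 1744-day cap, so +1744 days → 25 January 2006.
Expiry of referenced patent IL-962936:
  Base: filing + 19 years → 12 April 1999.
  Marketing Approval Extension: 2068 days claimed exceeds the 1744-day cap, so +1744 days → 20 January 2004.
  Response Delay Deduction: −81 days → 31 October 2003.
Terminal disclaimer: IL-622758 expires on the earlier of 25 January 2006 and 31 October 2003.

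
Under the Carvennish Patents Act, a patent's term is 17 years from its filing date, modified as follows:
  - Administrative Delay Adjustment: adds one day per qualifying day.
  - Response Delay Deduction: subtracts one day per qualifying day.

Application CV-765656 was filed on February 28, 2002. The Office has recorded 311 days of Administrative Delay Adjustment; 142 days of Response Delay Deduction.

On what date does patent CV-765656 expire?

August 16, 2019

Base term: filing date + 17 years → 28 February 2019.
Administrative Delay Adjustment: +311 days → 5 January 2020.
Response Delay Deduction: −142 days → 16 August 2019.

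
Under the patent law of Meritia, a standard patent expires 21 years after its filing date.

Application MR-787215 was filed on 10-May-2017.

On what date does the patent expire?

May 10, 2038

Filing date + 21 years → 10 May 2038.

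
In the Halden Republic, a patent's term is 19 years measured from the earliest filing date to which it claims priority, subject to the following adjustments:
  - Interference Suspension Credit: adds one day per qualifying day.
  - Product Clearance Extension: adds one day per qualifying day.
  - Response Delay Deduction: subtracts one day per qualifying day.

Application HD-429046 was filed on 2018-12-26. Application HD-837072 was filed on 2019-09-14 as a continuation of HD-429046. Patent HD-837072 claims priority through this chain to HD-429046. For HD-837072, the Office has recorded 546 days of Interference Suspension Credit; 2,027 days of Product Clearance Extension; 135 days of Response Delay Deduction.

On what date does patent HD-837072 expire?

Earliest priority filing: 26 December 2018.
Base term: 26 December 2018 + 19 years → 26 December 2037.
Interference Suspension Credit: +546 days → 25 June 2039.
Product Clearance Extension: +2027 days → 11 January 2045.
Response Delay Deduction: −135 days → 29 August 2044.

2044-08-29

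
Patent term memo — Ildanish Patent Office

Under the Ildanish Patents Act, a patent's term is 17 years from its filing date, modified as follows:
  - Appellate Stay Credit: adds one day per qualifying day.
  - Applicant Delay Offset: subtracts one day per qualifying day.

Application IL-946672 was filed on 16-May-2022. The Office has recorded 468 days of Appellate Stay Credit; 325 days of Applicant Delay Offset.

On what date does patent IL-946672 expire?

Base term: filing date + 17 years → 16 May 2039.
Appellate Stay Credit: +468 days → 26 August 2040.
Applicant Delay Offset: −325 days → 6 October 2039.

October 6, 2039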